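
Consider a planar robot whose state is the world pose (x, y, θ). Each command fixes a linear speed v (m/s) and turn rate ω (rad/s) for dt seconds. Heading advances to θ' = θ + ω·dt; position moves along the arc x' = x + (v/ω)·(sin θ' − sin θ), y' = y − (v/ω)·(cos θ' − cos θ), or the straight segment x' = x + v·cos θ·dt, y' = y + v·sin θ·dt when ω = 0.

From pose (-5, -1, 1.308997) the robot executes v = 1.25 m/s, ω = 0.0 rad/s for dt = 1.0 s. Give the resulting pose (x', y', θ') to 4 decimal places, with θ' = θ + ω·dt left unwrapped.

θ' = 1.3090 + 0.0·1.0 = 1.3090
ω = 0 → straight: x' = -5 + 1.25·cos(1.3090)·1.0 = -4.6765
y' = -1 + 1.25·sin(1.3090)·1.0 = 0.2074

(-4.6765, 0.2074, 1.3090)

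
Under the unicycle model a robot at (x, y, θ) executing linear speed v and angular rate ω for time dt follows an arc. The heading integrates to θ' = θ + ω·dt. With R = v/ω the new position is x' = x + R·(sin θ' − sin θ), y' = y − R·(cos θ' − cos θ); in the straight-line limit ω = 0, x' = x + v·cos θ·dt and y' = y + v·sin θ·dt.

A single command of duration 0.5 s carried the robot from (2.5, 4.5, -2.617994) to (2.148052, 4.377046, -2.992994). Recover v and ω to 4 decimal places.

Δθ = -2.992994 − -2.617994 = -0.375000
ω = Δθ/dt = -0.375000/0.5 = -0.7500
R = Δx/(sin θ' − sin θ) = -1.0000
v = R·ω = -1.0000·-0.7500 = 0.7500

v = 0.7500, ω = -0.7500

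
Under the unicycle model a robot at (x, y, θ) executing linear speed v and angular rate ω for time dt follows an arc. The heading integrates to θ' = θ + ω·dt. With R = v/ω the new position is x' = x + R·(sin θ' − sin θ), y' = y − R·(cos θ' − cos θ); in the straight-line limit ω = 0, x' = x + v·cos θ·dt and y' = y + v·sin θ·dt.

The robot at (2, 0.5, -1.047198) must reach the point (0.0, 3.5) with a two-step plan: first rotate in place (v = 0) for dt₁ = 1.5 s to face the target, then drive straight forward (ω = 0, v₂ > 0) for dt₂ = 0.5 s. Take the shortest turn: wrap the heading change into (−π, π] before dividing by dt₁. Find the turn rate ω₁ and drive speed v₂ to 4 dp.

ω₁ = -2.0515, v₂ = 7.2111

heading to target = atan2(3.5−0.5, 0−2) = 2.1588
Δθ = wrap(2.1588 − -1.0472) = -3.0772; ω₁ = Δθ/dt₁ = -2.0515
distance = √((0−2)² + (3.5−0.5)²) = 3.6056; v₂ = distance/dt₂ = 7.2111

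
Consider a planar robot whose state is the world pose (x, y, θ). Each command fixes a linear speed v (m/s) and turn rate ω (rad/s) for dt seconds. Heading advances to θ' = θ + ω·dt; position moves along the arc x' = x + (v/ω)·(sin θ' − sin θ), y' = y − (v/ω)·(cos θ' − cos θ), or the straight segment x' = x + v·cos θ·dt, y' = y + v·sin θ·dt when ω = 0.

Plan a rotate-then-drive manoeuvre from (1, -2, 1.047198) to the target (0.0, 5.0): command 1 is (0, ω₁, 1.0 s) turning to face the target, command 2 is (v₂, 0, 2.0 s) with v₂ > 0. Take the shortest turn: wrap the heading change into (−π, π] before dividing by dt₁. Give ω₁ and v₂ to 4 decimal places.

ω₁ = 0.6655, v₂ = 3.5355

heading to target = atan2(5−-2, 0−1) = 1.7127
Δθ = wrap(1.7127 − 1.0472) = 0.6655; ω₁ = Δθ/dt₁ = 0.6655
distance = √((0−1)² + (5−-2)²) = 7.0711; v₂ = distance/dt₂ = 3.5355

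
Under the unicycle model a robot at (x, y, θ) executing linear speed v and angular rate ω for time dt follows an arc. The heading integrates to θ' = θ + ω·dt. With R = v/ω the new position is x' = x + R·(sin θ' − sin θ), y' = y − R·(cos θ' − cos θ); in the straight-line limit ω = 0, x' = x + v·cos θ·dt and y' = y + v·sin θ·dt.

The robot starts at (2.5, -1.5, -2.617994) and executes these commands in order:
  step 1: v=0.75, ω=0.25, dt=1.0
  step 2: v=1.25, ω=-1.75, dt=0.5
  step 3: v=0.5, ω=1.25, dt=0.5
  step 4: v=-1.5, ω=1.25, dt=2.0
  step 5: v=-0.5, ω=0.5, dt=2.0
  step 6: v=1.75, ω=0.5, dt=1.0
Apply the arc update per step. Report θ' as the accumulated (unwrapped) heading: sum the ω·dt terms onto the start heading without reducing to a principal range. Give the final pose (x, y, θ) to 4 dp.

(0.4793, 1.2382, 1.3820)

step 1: θ'=-2.3680 (R=3.0000) → pose (1.9039, -1.9519, -2.3680)
step 2: θ'=-3.2430 (R=-0.7143) → pose (1.3325, -2.1515, -3.2430)
step 3: θ'=-2.6180 (R=0.4000) → pose (1.0920, -2.2030, -2.6180)
step 4: θ'=-0.1180 (R=-1.2000) → pose (0.6332, 0.0279, -0.1180)
step 5: θ'=0.8820 (R=-1.0000) → pose (-0.2565, -0.3296, 0.8820)
step 6: θ'=1.3820 (R=3.5000) → pose (0.4793, 1.2382, 1.3820)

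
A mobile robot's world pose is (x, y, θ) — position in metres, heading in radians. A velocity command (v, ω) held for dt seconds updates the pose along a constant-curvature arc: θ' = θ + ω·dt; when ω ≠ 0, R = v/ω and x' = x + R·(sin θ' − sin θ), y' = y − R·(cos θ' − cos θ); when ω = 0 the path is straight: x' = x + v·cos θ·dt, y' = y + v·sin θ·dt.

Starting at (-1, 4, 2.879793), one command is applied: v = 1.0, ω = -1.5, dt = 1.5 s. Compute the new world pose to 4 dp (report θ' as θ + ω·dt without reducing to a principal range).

θ' = 2.8798 + -1.5·1.5 = 0.6298
R = v/ω = 1.0/-1.5 = -0.6667
x' = -1 + -0.6667·(sin 0.6298 − sin 2.8798) = -1.2201
y' = 4 − -0.6667·(cos 0.6298 − cos 2.8798) = 5.1827

(-1.2201, 5.1827, 0.6298)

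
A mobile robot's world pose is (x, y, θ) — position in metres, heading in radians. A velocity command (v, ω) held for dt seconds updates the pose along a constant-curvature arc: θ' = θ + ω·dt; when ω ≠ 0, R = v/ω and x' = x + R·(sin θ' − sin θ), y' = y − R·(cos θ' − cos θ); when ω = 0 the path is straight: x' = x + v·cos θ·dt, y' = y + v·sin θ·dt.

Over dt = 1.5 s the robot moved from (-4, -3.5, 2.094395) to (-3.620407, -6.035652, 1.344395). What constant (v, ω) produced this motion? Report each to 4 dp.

Δθ = 1.344395 − 2.094395 = -0.750000
ω = Δθ/dt = -0.750000/1.5 = -0.5000
R = −Δy/(cos θ' − cos θ) = 3.5000
v = R·ω = 3.5000·-0.5000 = -1.7500

v = -1.7500, ω = -0.5000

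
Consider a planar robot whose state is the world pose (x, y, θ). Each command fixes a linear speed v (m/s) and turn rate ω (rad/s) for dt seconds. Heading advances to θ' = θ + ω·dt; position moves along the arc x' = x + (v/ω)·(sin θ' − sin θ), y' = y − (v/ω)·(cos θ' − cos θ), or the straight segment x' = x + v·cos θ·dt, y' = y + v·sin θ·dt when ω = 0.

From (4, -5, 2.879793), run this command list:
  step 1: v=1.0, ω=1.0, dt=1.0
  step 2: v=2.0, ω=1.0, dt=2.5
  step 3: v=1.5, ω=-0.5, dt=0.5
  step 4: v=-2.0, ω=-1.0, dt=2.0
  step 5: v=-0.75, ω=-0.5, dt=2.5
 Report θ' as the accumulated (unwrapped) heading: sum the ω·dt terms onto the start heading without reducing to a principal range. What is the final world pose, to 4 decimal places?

step 1: θ'=3.8798 (R=1.0000) → pose (3.0682, -5.2262, 3.8798)
step 2: θ'=6.3798 (R=2.0000) → pose (4.6071, -8.6963, 6.3798)
step 3: θ'=6.1298 (R=-3.0000) → pose (5.3548, -8.7175, 6.1298)
step 4: θ'=4.1298 (R=2.0000) → pose (3.9903, -5.6406, 4.1298)
step 5: θ'=2.8798 (R=1.5000) → pose (5.6311, -5.0170, 2.8798)

(5.6311, -5.0170, 2.8798)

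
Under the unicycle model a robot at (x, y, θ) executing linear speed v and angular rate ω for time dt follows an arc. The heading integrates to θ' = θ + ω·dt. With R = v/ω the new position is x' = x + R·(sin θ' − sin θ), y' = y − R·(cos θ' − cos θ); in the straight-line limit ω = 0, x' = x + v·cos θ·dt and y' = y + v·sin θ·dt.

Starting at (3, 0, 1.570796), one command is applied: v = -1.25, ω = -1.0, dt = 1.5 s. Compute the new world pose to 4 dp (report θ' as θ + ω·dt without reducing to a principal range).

θ' = 1.5708 + -1.0·1.5 = 0.0708
R = v/ω = -1.25/-1.0 = 1.2500
x' = 3 + 1.2500·(sin 0.0708 − sin 1.5708) = 1.8384
y' = 0 − 1.2500·(cos 0.0708 − cos 1.5708) = -1.2469

(1.8384, -1.2469, 0.0708)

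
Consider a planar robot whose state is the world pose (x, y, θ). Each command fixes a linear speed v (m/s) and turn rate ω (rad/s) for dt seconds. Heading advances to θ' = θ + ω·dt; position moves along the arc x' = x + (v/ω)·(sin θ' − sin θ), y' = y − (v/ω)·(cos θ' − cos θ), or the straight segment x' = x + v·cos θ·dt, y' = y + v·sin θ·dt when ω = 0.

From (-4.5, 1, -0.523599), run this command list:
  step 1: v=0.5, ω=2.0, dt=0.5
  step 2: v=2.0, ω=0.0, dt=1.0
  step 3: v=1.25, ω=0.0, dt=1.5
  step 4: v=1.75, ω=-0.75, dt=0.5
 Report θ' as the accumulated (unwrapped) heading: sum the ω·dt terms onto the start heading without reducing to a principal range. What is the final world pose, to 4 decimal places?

(0.0170, 3.0192, 0.1014)

step 1: θ'=0.4764 (R=0.2500) → pose (-4.2604, 0.9943, 0.4764)
step 2: θ'=0.4764 (straight) → pose (-2.4831, 1.9115, 0.4764)
step 3: θ'=0.4764 (straight) → pose (-0.8168, 2.7714, 0.4764)
step 4: θ'=0.1014 (R=-2.3333) → pose (0.0170, 3.0192, 0.1014)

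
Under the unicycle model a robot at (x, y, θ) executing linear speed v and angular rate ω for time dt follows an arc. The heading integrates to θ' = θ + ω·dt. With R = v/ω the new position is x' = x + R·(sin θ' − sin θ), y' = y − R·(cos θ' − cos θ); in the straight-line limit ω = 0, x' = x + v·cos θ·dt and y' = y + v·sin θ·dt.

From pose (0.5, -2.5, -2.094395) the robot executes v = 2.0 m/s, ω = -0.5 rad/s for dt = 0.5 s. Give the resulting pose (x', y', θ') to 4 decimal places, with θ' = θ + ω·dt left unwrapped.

θ' = -2.0944 + -0.5·0.5 = -2.3444
R = v/ω = 2.0/-0.5 = -4.0000
x' = 0.5 + -4.0000·(sin -2.3444 − sin -2.0944) = -0.1025
y' = -2.5 − -4.0000·(cos -2.3444 − cos -2.0944) = -3.2949

(-0.1025, -3.2949, -2.3444)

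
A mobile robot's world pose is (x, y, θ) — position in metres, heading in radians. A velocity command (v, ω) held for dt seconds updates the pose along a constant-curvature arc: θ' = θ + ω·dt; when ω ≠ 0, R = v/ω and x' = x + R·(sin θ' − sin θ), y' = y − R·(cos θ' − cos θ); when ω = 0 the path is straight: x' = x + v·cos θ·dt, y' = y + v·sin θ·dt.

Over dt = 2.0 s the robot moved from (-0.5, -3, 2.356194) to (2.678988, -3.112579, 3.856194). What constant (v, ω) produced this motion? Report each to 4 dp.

Δθ = 3.856194 − 2.356194 = 1.500000
ω = Δθ/dt = 1.500000/2.0 = 0.7500
R = Δx/(sin θ' − sin θ) = -2.3333
v = R·ω = -2.3333·0.7500 = -1.7500

v = -1.7500, ω = 0.7500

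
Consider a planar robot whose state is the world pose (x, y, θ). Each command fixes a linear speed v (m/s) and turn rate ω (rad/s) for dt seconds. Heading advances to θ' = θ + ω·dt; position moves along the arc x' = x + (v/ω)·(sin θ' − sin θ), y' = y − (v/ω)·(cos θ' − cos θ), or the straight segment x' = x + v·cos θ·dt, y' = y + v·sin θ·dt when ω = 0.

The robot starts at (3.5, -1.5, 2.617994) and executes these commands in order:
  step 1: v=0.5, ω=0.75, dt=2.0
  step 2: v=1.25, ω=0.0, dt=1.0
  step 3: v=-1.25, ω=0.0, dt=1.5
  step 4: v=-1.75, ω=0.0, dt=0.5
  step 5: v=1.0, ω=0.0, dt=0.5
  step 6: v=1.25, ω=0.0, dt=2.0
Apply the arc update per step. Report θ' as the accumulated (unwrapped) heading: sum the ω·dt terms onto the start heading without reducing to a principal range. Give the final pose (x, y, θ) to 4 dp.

(1.7743, -2.9467, 4.1180)

step 1: θ'=4.1180 (R=0.6667) → pose (2.6143, -1.7040, 4.1180)
step 2: θ'=4.1180 (straight) → pose (1.9143, -2.7396, 4.1180)
step 3: θ'=4.1180 (straight) → pose (2.9643, -1.1862, 4.1180)
step 4: θ'=4.1180 (straight) → pose (3.4544, -0.4613, 4.1180)
step 5: θ'=4.1180 (straight) → pose (3.1743, -0.8755, 4.1180)
step 6: θ'=4.1180 (straight) → pose (1.7743, -2.9467, 4.1180)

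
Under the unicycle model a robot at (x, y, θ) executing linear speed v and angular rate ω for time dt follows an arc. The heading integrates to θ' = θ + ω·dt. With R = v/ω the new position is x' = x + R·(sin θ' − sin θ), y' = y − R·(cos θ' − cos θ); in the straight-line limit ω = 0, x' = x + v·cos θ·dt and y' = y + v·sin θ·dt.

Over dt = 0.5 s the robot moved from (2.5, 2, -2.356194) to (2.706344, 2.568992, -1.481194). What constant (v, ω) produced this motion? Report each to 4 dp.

Δθ = -1.481194 − -2.356194 = 0.875000
ω = Δθ/dt = 0.875000/0.5 = 1.7500
R = −Δy/(cos θ' − cos θ) = -0.7143
v = R·ω = -0.7143·1.7500 = -1.2500

v = -1.2500, ω = 1.7500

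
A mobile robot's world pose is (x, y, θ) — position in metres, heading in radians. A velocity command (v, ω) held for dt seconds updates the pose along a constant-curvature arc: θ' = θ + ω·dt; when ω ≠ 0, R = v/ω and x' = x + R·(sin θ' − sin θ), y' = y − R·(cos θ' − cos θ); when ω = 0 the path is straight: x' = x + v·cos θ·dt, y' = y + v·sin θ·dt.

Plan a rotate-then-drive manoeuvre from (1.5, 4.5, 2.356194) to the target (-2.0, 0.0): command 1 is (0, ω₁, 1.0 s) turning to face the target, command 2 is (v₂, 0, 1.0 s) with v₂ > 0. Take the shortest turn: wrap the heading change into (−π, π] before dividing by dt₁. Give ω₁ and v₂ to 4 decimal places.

heading to target = atan2(0−4.5, -2−1.5) = -2.2318
Δθ = wrap(-2.2318 − 2.3562) = 1.6952; ω₁ = Δθ/dt₁ = 1.6952
distance = √((-2−1.5)² + (0−4.5)²) = 5.7009; v₂ = distance/dt₂ = 5.7009

ω₁ = 1.6952, v₂ = 5.7009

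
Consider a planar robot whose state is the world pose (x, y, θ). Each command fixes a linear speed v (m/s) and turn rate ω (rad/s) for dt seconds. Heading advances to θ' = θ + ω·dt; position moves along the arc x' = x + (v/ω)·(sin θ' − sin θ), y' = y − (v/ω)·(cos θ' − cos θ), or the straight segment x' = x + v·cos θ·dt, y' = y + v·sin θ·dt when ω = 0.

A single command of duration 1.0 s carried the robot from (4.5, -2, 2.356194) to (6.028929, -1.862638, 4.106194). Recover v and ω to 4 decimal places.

Δθ = 4.106194 − 2.356194 = 1.750000
ω = Δθ/dt = 1.750000/1.0 = 1.7500
R = Δx/(sin θ' − sin θ) = -1.0000
v = R·ω = -1.0000·1.7500 = -1.7500

v = -1.7500, ω = 1.7500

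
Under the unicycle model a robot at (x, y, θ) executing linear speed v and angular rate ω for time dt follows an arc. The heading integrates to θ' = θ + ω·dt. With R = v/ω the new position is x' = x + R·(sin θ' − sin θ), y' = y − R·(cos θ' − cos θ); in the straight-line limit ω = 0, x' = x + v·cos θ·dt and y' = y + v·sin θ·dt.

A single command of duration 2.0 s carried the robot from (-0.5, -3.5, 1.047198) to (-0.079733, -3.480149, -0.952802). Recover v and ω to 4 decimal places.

v = 0.2500, ω = -1.0000

Δθ = -0.952802 − 1.047198 = -2.000000
ω = Δθ/dt = -2.000000/2.0 = -1.0000
R = Δx/(sin θ' − sin θ) = -0.2500
v = R·ω = -0.2500·-1.0000 = 0.2500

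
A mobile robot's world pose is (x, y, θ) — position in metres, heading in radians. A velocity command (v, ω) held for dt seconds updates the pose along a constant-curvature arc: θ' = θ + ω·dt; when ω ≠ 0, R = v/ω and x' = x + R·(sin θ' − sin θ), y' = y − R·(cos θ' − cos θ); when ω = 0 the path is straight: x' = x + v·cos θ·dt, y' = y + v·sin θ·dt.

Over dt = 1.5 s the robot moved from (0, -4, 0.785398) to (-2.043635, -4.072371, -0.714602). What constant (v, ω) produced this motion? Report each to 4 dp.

Δθ = -0.714602 − 0.785398 = -1.500000
ω = Δθ/dt = -1.500000/1.5 = -1.0000
R = Δx/(sin θ' − sin θ) = 1.5000
v = R·ω = 1.5000·-1.0000 = -1.5000

v = -1.5000, ω = -1.0000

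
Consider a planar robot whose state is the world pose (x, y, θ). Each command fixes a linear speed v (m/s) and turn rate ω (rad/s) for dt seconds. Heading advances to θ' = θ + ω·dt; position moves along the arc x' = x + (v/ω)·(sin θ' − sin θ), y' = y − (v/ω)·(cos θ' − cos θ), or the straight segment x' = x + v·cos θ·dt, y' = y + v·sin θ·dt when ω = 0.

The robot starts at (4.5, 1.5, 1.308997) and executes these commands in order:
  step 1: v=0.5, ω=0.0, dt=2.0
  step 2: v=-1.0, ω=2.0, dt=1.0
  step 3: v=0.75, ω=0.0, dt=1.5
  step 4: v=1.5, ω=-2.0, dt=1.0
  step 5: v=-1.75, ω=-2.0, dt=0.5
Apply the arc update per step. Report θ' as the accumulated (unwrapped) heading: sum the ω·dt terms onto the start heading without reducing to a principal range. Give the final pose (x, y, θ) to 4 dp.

step 1: θ'=1.3090 (straight) → pose (4.7588, 2.4659, 1.3090)
step 2: θ'=3.3090 (R=-0.5000) → pose (5.3251, 1.8435, 3.3090)
step 3: θ'=3.3090 (straight) → pose (4.2158, 1.6561, 3.3090)
step 4: θ'=1.3090 (R=-0.7500) → pose (3.3664, 2.5897, 1.3090)
step 5: θ'=0.3090 (R=0.8750) → pose (2.7873, 1.9826, 0.3090)

(2.7873, 1.9826, 0.3090)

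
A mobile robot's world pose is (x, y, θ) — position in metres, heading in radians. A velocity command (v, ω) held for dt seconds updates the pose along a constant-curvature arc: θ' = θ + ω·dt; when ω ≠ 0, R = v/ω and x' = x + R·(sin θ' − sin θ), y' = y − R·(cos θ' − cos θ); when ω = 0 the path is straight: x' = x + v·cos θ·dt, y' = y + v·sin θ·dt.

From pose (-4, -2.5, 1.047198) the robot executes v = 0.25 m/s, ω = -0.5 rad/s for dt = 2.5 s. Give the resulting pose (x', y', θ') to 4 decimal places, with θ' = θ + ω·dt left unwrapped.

θ' = 1.0472 + -0.5·2.5 = -0.2028
R = v/ω = 0.25/-0.5 = -0.5000
x' = -4 + -0.5000·(sin -0.2028 − sin 1.0472) = -3.4663
y' = -2.5 − -0.5000·(cos -0.2028 − cos 1.0472) = -2.2602

(-3.4663, -2.2602, -0.2028)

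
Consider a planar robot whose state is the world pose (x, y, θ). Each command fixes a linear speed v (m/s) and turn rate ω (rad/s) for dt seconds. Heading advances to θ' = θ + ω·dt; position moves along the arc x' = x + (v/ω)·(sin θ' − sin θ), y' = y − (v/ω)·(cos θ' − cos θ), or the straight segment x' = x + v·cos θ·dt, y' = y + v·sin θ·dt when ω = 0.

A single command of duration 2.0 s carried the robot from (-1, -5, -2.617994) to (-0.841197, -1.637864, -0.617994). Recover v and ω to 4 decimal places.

Δθ = -0.617994 − -2.617994 = 2.000000
ω = Δθ/dt = 2.000000/2.0 = 1.0000
R = −Δy/(cos θ' − cos θ) = -2.0000
v = R·ω = -2.0000·1.0000 = -2.0000

v = -2.0000, ω = 1.0000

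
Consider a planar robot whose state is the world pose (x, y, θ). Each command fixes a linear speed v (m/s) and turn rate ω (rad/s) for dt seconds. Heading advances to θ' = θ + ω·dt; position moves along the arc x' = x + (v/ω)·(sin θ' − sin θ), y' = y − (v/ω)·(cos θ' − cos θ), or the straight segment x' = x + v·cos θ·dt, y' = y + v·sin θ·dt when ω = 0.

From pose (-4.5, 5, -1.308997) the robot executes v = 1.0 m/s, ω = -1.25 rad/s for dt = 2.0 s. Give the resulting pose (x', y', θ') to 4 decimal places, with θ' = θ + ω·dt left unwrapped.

(-5.7679, 4.1646, -3.8090)

θ' = -1.3090 + -1.25·2.0 = -3.8090
R = v/ω = 1.0/-1.25 = -0.8000
x' = -4.5 + -0.8000·(sin -3.8090 − sin -1.3090) = -5.7679
y' = 5 − -0.8000·(cos -3.8090 − cos -1.3090) = 4.1646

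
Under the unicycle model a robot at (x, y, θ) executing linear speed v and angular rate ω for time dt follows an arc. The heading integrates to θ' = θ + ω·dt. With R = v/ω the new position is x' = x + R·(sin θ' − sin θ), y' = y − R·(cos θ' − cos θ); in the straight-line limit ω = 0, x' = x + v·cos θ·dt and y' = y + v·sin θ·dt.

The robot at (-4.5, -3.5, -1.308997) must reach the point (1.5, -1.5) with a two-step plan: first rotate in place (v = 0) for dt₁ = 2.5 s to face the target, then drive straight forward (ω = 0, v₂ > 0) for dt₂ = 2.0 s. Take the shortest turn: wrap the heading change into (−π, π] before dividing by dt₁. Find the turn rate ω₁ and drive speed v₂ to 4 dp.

ω₁ = 0.6523, v₂ = 3.1623

heading to target = atan2(-1.5−-3.5, 1.5−-4.5) = 0.3218
Δθ = wrap(0.3218 − -1.3090) = 1.6307; ω₁ = Δθ/dt₁ = 0.6523
distance = √((1.5−-4.5)² + (-1.5−-3.5)²) = 6.3246; v₂ = distance/dt₂ = 3.1623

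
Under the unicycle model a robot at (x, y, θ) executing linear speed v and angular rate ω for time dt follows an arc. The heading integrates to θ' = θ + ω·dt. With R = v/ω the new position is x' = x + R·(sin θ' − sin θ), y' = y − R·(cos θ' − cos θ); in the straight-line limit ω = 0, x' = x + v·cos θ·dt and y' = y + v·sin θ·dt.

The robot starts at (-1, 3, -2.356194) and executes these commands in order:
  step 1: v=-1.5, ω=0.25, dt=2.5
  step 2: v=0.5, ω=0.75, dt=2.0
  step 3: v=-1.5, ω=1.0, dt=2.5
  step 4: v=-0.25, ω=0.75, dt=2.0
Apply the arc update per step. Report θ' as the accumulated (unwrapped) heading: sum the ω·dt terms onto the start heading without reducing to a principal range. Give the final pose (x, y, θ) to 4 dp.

step 1: θ'=-1.7312 (R=-6.0000) → pose (0.6803, 6.2844, -1.7312)
step 2: θ'=-0.2312 (R=0.6667) → pose (1.1857, 5.5290, -0.2312)
step 3: θ'=2.2688 (R=-1.5000) → pose (-0.3072, 3.1048, 2.2688)
step 4: θ'=3.7688 (R=-0.3333) → pose (0.1438, 3.0492, 3.7688)

(0.1438, 3.0492, 3.7688)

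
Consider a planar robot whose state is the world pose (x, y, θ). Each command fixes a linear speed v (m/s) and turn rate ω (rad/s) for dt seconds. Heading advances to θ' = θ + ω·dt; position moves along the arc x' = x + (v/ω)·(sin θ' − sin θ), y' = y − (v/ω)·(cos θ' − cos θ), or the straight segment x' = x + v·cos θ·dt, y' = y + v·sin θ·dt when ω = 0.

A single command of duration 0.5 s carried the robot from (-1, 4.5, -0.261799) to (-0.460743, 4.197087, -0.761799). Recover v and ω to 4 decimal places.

Δθ = -0.761799 − -0.261799 = -0.500000
ω = Δθ/dt = -0.500000/0.5 = -1.0000
R = Δx/(sin θ' − sin θ) = -1.2500
v = R·ω = -1.2500·-1.0000 = 1.2500

v = 1.2500, ω = -1.0000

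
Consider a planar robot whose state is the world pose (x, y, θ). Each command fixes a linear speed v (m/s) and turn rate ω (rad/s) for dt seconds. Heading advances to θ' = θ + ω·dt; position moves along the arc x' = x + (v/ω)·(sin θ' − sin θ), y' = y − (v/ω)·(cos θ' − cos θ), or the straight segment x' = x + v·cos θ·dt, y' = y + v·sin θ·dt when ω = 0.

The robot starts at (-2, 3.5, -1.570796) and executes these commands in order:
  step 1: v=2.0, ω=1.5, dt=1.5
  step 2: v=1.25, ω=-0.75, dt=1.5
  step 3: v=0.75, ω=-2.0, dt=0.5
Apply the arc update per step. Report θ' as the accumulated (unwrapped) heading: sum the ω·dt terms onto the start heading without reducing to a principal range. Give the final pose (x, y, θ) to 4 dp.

step 1: θ'=0.6792 (R=1.3333) → pose (0.1709, 2.4626, 0.6792)
step 2: θ'=-0.4458 (R=-1.6667) → pose (1.9365, 2.6696, -0.4458)
step 3: θ'=-1.4458 (R=-0.3750) → pose (2.1469, 2.3780, -1.4458)

(2.1469, 2.3780, -1.4458)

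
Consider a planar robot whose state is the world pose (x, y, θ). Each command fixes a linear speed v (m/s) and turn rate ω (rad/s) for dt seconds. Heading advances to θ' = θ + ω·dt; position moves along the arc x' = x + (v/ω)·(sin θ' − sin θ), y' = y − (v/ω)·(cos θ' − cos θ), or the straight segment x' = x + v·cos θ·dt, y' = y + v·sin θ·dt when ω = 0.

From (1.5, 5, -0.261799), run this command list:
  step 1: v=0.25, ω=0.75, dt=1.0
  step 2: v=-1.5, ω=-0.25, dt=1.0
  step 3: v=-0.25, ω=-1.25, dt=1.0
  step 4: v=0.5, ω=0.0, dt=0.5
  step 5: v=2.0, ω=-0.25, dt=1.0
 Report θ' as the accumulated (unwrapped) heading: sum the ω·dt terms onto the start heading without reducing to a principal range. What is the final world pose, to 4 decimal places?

(1.0988, 2.5625, -1.2618)

step 1: θ'=0.4882 (R=0.3333) → pose (1.7426, 5.0276, 0.4882)
step 2: θ'=0.2382 (R=6.0000) → pose (0.3441, 4.4961, 0.2382)
step 3: θ'=-1.0118 (R=0.2000) → pose (0.1274, 4.5844, -1.0118)
step 4: θ'=-1.0118 (straight) → pose (0.2600, 4.3724, -1.0118)
step 5: θ'=-1.2618 (R=-8.0000) → pose (1.0988, 2.5625, -1.2618)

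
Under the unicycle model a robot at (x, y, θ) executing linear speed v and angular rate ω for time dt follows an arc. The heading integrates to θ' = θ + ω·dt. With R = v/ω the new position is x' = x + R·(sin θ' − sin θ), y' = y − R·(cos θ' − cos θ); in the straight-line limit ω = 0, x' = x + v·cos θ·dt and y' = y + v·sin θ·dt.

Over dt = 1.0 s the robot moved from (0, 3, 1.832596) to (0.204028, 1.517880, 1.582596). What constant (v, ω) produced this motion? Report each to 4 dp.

v = -1.5000, ω = -0.2500

Δθ = 1.582596 − 1.832596 = -0.250000
ω = Δθ/dt = -0.250000/1.0 = -0.2500
R = −Δy/(cos θ' − cos θ) = 6.0000
v = R·ω = 6.0000·-0.2500 = -1.5000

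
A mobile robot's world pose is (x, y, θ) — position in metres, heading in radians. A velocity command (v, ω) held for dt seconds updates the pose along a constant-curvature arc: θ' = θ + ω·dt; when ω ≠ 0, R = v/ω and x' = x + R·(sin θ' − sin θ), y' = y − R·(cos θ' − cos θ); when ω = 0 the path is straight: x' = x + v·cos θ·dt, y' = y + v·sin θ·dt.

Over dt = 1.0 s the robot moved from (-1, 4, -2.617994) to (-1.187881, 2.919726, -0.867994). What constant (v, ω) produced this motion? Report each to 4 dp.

Δθ = -0.867994 − -2.617994 = 1.750000
ω = Δθ/dt = 1.750000/1.0 = 1.7500
R = −Δy/(cos θ' − cos θ) = 0.7143
v = R·ω = 0.7143·1.7500 = 1.2500

v = 1.2500, ω = 1.7500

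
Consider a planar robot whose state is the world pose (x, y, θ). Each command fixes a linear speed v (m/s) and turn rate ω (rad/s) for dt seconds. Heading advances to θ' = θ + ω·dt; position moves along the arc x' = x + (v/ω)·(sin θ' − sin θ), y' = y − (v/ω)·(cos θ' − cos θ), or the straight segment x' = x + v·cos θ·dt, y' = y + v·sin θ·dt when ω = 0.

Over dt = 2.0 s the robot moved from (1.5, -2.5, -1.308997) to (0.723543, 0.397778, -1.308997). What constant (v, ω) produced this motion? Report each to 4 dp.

Δθ = -1.308997 − -1.308997 = 0.000000
ω = Δθ/dt = 0.000000/2.0 = 0.0000
ω = 0 → v = (Δx·cos θ + Δy·sin θ)/dt = -1.5000

v = -1.5000, ω = 0.0000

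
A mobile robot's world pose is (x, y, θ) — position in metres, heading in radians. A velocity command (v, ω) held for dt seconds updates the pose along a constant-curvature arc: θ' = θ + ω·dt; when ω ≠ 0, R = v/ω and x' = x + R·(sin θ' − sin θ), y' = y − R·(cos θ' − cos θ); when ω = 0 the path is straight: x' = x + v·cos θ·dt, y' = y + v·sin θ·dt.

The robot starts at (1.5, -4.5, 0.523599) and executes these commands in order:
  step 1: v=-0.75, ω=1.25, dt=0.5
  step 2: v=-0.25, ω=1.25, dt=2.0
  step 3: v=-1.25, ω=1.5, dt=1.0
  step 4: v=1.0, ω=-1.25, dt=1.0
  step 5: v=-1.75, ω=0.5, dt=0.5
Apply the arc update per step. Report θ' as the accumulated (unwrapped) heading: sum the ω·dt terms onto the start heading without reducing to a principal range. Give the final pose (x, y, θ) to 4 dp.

step 1: θ'=1.1486 (R=-0.6000) → pose (1.2527, -4.7738, 1.1486)
step 2: θ'=3.6486 (R=-0.2000) → pose (1.5322, -5.0305, 3.6486)
step 3: θ'=5.1486 (R=-0.8333) → pose (1.8829, -3.9500, 5.1486)
step 4: θ'=3.8986 (R=-0.8000) → pose (1.7072, -4.8695, 3.8986)
step 5: θ'=4.1486 (R=-3.5000) → pose (2.2619, -4.1957, 4.1486)

(2.2619, -4.1957, 4.1486)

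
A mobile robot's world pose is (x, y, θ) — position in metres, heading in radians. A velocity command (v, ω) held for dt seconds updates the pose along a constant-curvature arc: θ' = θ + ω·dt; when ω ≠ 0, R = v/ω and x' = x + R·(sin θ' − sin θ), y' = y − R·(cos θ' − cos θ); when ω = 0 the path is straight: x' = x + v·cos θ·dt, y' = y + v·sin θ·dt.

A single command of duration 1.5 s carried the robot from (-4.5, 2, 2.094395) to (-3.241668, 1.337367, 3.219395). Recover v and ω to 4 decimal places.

Δθ = 3.219395 − 2.094395 = 1.125000
ω = Δθ/dt = 1.125000/1.5 = 0.7500
R = Δx/(sin θ' − sin θ) = -1.3333
v = R·ω = -1.3333·0.7500 = -1.0000

v = -1.0000, ω = 0.7500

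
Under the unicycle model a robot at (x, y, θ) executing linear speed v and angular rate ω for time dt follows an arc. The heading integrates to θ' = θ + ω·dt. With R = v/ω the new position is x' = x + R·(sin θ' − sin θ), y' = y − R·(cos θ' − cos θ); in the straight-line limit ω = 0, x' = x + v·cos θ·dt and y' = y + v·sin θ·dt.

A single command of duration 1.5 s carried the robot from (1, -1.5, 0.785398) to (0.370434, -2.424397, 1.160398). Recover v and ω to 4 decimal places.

v = -0.7500, ω = 0.2500

Δθ = 1.160398 − 0.785398 = 0.375000
ω = Δθ/dt = 0.375000/1.5 = 0.2500
R = −Δy/(cos θ' − cos θ) = -3.0000
v = R·ω = -3.0000·0.2500 = -0.7500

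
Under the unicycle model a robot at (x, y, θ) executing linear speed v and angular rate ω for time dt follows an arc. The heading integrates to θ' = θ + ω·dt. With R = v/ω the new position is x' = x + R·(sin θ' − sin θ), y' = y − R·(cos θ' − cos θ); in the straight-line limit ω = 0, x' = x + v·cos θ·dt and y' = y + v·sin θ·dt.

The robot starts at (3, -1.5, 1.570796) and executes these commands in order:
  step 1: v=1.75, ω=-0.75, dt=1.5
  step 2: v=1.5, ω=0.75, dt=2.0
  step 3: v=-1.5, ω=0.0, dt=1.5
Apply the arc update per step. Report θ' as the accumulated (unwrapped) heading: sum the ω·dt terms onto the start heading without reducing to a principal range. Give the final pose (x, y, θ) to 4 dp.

(6.1500, 1.0487, 1.9458)

step 1: θ'=0.4458 (R=-2.3333) → pose (4.3273, 0.6053, 0.4458)
step 2: θ'=1.9458 (R=2.0000) → pose (5.3259, 3.1424, 1.9458)
step 3: θ'=1.9458 (straight) → pose (6.1500, 1.0487, 1.9458)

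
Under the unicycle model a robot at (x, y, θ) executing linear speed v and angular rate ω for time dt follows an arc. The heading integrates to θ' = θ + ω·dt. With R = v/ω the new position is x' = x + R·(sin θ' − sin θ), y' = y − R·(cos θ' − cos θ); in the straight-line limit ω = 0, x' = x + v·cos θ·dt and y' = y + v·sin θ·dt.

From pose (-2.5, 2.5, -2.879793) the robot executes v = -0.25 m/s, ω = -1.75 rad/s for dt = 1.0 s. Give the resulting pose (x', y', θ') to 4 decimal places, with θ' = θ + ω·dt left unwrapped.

(-2.3207, 2.3738, -4.6298)

θ' = -2.8798 + -1.75·1.0 = -4.6298
R = v/ω = -0.25/-1.75 = 0.1429
x' = -2.5 + 0.1429·(sin -4.6298 − sin -2.8798) = -2.3207
y' = 2.5 − 0.1429·(cos -4.6298 − cos -2.8798) = 2.3738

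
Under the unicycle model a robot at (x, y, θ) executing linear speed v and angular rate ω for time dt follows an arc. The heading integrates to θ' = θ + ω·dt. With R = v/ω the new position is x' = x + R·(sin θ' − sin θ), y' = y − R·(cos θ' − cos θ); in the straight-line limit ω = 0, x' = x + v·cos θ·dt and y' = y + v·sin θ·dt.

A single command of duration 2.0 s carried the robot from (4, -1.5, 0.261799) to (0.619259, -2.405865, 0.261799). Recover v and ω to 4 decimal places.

v = -1.7500, ω = 0.0000

Δθ = 0.261799 − 0.261799 = 0.000000
ω = Δθ/dt = 0.000000/2.0 = 0.0000
ω = 0 → v = (Δx·cos θ + Δy·sin θ)/dt = -1.7500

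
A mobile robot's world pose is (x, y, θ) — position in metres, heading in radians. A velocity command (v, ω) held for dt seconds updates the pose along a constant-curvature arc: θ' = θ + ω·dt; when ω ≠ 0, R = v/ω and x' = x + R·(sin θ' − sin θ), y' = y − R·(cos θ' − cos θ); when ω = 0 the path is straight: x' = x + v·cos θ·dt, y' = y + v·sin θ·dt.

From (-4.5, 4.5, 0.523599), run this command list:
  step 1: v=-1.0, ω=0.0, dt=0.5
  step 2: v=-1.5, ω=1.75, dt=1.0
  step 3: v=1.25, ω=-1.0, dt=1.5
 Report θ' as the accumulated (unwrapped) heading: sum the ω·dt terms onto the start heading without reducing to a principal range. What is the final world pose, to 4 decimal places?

step 1: θ'=0.5236 (straight) → pose (-4.9330, 4.2500, 0.5236)
step 2: θ'=2.2736 (R=-0.8571) → pose (-5.1585, 2.9537, 2.2736)
step 3: θ'=0.7736 (R=-1.2500) → pose (-5.0781, 4.6559, 0.7736)

(-5.0781, 4.6559, 0.7736)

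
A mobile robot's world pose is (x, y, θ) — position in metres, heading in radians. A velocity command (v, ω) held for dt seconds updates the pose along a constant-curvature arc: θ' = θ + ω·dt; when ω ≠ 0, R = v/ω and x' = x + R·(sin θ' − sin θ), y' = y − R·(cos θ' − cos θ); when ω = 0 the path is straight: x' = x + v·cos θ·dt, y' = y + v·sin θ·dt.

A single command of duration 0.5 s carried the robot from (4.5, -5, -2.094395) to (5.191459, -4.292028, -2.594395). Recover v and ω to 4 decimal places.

v = -2.0000, ω = -1.0000

Δθ = -2.594395 − -2.094395 = -0.500000
ω = Δθ/dt = -0.500000/0.5 = -1.0000
R = −Δy/(cos θ' − cos θ) = 2.0000
v = R·ω = 2.0000·-1.0000 = -2.0000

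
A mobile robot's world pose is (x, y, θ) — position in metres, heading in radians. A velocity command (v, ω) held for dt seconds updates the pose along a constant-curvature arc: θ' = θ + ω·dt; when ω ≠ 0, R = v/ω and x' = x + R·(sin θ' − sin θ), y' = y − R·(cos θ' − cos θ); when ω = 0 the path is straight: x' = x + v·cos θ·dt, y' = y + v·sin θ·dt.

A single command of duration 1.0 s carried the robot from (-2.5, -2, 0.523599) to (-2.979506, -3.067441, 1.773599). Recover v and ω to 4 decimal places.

v = -1.2500, ω = 1.2500

Δθ = 1.773599 − 0.523599 = 1.250000
ω = Δθ/dt = 1.250000/1.0 = 1.2500
R = −Δy/(cos θ' − cos θ) = -1.0000
v = R·ω = -1.0000·1.2500 = -1.2500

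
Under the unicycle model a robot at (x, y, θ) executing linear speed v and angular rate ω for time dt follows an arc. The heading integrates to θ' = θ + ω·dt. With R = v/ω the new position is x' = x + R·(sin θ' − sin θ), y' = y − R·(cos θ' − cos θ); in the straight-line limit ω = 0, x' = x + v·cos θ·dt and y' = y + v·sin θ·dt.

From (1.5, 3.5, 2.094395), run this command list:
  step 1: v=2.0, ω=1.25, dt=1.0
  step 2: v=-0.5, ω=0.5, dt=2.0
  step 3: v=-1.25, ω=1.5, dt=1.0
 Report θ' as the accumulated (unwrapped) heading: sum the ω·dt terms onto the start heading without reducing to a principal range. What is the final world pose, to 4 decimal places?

step 1: θ'=3.3444 (R=1.6000) → pose (-0.2079, 4.2672, 3.3444)
step 2: θ'=4.3444 (R=-1.0000) → pose (0.5237, 4.8870, 4.3444)
step 3: θ'=5.8444 (R=-0.8333) → pose (0.1002, 5.9411, 5.8444)

(0.1002, 5.9411, 5.8444)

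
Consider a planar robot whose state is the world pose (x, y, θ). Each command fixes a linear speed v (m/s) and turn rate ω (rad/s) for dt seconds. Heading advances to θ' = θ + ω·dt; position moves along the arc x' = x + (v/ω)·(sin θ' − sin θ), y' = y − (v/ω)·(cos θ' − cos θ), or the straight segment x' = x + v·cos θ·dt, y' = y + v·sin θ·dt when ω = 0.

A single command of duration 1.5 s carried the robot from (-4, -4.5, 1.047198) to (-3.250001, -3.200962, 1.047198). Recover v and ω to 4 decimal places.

Δθ = 1.047198 − 1.047198 = 0.000000
ω = Δθ/dt = 0.000000/1.5 = 0.0000
ω = 0 → v = (Δx·cos θ + Δy·sin θ)/dt = 1.0000

v = 1.0000, ω = 0.0000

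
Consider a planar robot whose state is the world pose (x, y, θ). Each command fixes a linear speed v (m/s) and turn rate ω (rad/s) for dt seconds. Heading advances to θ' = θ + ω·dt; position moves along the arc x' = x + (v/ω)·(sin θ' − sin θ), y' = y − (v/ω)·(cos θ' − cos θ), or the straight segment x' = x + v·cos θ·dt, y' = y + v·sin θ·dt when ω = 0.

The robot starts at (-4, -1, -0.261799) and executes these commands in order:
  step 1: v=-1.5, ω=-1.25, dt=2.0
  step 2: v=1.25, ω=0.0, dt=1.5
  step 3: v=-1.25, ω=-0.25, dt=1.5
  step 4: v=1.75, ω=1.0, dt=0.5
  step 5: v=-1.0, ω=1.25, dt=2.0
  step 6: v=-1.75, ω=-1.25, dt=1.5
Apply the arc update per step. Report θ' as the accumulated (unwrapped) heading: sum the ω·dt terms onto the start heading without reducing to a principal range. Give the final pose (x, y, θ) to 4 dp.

(-6.2369, 4.1937, -2.0118)

step 1: θ'=-2.7618 (R=1.2000) → pose (-4.1343, 1.2736, -2.7618)
step 2: θ'=-2.7618 (straight) → pose (-5.8757, 0.5785, -2.7618)
step 3: θ'=-3.1368 (R=5.0000) → pose (-4.0460, 0.9347, -3.1368)
step 4: θ'=-2.6368 (R=1.7500) → pose (-4.8840, 0.7165, -2.6368)
step 5: θ'=-0.1368 (R=-0.8000) → pose (-5.1618, 2.2092, -0.1368)
step 6: θ'=-2.0118 (R=1.4000) → pose (-6.2369, 4.1937, -2.0118)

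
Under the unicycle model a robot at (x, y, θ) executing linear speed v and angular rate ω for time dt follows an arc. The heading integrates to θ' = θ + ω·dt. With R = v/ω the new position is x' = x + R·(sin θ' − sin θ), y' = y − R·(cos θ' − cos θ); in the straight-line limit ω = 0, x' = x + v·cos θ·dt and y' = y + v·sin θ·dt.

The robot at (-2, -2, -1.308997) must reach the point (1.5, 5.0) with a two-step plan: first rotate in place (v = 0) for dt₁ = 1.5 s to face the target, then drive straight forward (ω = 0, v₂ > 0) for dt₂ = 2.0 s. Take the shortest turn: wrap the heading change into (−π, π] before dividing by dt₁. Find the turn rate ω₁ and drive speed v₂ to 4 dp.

ω₁ = 1.6108, v₂ = 3.9131

heading to target = atan2(5−-2, 1.5−-2) = 1.1071
Δθ = wrap(1.1071 − -1.3090) = 2.4161; ω₁ = Δθ/dt₁ = 1.6108
distance = √((1.5−-2)² + (5−-2)²) = 7.8262; v₂ = distance/dt₂ = 3.9131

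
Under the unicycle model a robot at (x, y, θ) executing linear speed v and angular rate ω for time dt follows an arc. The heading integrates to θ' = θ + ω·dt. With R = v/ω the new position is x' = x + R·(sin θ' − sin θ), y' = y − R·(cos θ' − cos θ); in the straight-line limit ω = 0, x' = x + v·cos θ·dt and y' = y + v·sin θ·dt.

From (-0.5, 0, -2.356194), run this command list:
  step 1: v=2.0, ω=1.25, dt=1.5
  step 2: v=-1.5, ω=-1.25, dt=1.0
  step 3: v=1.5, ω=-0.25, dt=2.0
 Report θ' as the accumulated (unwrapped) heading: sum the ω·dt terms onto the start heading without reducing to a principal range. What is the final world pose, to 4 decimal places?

(-1.9229, -4.0166, -2.2312)

step 1: θ'=-0.4812 (R=1.6000) → pose (-0.1092, -2.5497, -0.4812)
step 2: θ'=-1.7312 (R=1.2000) → pose (-0.7384, -1.2943, -1.7312)
step 3: θ'=-2.2312 (R=-6.0000) → pose (-1.9229, -4.0166, -2.2312)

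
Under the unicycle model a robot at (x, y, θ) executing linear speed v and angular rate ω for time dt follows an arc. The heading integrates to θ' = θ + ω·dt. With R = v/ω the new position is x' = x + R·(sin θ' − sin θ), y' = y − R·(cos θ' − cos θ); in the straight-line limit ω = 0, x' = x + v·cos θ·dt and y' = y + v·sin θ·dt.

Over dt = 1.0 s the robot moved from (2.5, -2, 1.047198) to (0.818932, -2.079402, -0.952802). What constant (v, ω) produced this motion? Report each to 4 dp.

Δθ = -0.952802 − 1.047198 = -2.000000
ω = Δθ/dt = -2.000000/1.0 = -2.0000
R = Δx/(sin θ' − sin θ) = 1.0000
v = R·ω = 1.0000·-2.0000 = -2.0000

v = -2.0000, ω = -2.0000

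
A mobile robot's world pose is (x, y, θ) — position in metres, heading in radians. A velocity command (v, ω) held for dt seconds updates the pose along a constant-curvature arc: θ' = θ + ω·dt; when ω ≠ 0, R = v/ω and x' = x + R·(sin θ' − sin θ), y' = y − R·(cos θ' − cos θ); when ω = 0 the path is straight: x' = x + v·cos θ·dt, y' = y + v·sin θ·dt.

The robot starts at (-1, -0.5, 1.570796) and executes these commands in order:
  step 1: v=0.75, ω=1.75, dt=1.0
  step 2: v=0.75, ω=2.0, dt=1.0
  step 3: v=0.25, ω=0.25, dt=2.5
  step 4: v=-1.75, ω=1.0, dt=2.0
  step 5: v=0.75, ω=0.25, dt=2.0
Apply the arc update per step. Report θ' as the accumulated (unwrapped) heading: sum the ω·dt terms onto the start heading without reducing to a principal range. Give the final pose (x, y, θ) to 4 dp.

step 1: θ'=3.3208 (R=0.4286) → pose (-1.5050, -0.0783, 3.3208)
step 2: θ'=5.3208 (R=0.3750) → pose (-1.7458, -0.6616, 5.3208)
step 3: θ'=5.9458 (R=1.0000) → pose (-1.2563, -1.0337, 5.9458)
step 4: θ'=7.9458 (R=-1.7500) → pose (-3.5782, -2.8455, 7.9458)
step 5: θ'=8.4458 (R=3.0000) → pose (-4.0758, -1.4469, 8.4458)

(-4.0758, -1.4469, 8.4458)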